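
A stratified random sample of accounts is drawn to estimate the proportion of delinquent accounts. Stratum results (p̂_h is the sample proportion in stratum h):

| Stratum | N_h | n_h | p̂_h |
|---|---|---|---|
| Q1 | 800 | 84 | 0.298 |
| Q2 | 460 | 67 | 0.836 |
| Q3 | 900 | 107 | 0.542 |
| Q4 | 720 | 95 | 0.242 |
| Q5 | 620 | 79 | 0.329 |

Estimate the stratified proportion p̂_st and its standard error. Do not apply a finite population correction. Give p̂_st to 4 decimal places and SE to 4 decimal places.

p̂_st ≈ 0.4254, SE ≈ 0.0222

N = 3500; stratum weights W_h = N_h/N.
p̂_st = Σ W_h p̂_h = (800·0.298 + 460·0.836 + 900·0.542 + 720·0.242 + 620·0.329)/3500 = 0.42542
V̂(p̂_st) = Σ W_h² p̂_h(1−p̂_h)/(n_h−1):
  stratum Q1: (800/3500)²·0.298·0.702/83 = 0.00013168
  stratum Q2: (460/3500)²·0.836·0.164/66 = 3.58828e-05
  stratum Q3: (900/3500)²·0.542·0.458/106 = 0.000154849
  stratum Q4: (720/3500)²·0.242·0.758/94 = 8.2582e-05
  stratum Q5: (620/3500)²·0.329·0.671/78 = 8.88119e-05
V̂(p̂_st) = 0.000493805; SE = √V̂ = 0.0222217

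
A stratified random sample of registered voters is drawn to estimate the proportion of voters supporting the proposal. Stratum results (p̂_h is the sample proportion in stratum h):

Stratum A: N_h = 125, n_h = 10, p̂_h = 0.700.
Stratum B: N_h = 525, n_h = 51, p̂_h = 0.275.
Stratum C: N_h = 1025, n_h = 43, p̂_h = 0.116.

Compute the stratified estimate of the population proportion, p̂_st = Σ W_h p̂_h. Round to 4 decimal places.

p̂_st ≈ 0.2094

N = 1675; stratum weights W_h = N_h/N.
p̂_st = Σ W_h p̂_h = (125·0.700 + 525·0.275 + 1025·0.116)/1675 = 0.20942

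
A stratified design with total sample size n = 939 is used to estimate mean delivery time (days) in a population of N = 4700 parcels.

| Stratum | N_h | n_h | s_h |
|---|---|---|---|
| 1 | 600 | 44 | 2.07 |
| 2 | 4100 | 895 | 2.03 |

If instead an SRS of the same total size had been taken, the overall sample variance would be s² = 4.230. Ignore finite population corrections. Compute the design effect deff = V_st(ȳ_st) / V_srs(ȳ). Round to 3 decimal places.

deff ≈ 1.130

V̂(ȳ_st) = Σ W_h² s_h²/n_h, with W_h = N_h/N and N = 4700:
  stratum 1: (600/4700)²·2.07²/44 = 0.00158707
  stratum 2: (4100/4700)²·2.03²/895 = 0.00350381
V_st = 0.00509088
V_srs = s²/n = 4.230/939 = 0.00450479
deff = V_st / V_srs = 0.00509088/0.00450479 = 1.1301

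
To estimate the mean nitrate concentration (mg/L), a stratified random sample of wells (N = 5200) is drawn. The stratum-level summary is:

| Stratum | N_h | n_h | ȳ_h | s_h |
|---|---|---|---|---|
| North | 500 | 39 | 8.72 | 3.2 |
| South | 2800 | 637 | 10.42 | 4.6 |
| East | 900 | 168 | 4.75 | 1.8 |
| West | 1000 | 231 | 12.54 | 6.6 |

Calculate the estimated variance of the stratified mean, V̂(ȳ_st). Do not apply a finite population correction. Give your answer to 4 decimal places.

V̂(ȳ_st) ≈ 0.0196

V̂(ȳ_st) = Σ W_h² s_h²/n_h, with W_h = N_h/N and N = 5200:
  stratum North: (500/5200)²·3.2²/39 = 0.00242755
  stratum South: (2800/5200)²·4.6²/637 = 0.00963132
  stratum East: (900/5200)²·1.8²/168 = 0.000577716
  stratum West: (1000/5200)²·6.6²/231 = 0.0069738
V̂(ȳ_st) = 0.0196104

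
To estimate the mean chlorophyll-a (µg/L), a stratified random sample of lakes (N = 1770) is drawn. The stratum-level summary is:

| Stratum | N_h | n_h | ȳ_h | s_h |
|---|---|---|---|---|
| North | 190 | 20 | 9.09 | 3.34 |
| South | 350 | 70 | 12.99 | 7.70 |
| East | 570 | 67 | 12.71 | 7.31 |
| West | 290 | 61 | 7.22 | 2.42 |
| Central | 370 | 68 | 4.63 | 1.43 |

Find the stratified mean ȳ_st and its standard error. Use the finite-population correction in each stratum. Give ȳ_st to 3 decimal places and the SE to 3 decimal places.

ȳ_st ≈ 9.788, SE ≈ 0.329

ȳ_st = Σ W_h ȳ_h = (190·9.09 + 350·12.99 + 570·12.71 + 290·7.22 + 370·4.63)/1770 = 9.78825
V̂(ȳ_st) = Σ W_h² (1 − n_h/N_h) s_h²/n_h, with W_h = N_h/N and N = 1770:
  stratum North: (190/1770)²·(1 − 20/190)·3.34²/20 = 0.00575068
  stratum South: (350/1770)²·(1 − 70/350)·7.70²/70 = 0.0264949
  stratum East: (570/1770)²·(1 − 67/570)·7.31²/67 = 0.0729888
  stratum West: (290/1770)²·(1 − 61/290)·2.42²/61 = 0.00203511
  stratum Central: (370/1770)²·(1 − 68/370)·1.43²/68 = 0.00107257
V̂(ȳ_st) = 0.108342
SE(ȳ_st) = √0.108342 = 0.329154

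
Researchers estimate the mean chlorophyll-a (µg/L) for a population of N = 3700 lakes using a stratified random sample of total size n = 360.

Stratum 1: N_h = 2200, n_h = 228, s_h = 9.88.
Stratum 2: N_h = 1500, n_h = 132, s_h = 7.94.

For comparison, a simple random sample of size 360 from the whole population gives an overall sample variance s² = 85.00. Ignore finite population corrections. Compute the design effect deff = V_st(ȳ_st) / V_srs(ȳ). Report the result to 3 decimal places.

V̂(ȳ_st) = Σ W_h² s_h²/n_h, with W_h = N_h/N and N = 3700:
  stratum 1: (2200/3700)²·9.88²/228 = 0.151363
  stratum 2: (1500/3700)²·7.94²/132 = 0.0784958
V_st = 0.229859
V_srs = s²/n = 85.00/360 = 0.236111
deff = V_st / V_srs = 0.229859/0.236111 = 0.9735

deff ≈ 0.974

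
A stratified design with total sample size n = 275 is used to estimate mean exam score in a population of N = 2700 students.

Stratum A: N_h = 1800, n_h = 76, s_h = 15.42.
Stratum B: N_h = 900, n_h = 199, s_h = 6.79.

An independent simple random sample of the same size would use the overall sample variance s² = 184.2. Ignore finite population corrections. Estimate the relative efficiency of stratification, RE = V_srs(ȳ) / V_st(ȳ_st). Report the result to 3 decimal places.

RE ≈ 0.473

V̂(ȳ_st) = Σ W_h² s_h²/n_h, with W_h = N_h/N and N = 2700:
  stratum A: (1800/2700)²·15.42²/76 = 1.39051
  stratum B: (900/2700)²·6.79²/199 = 0.0257421
V_st = 1.41625
V_srs = s²/n = 184.2/275 = 0.669818
Relative efficiency = V_srs / V_st = 0.669818/1.41625 = 0.4730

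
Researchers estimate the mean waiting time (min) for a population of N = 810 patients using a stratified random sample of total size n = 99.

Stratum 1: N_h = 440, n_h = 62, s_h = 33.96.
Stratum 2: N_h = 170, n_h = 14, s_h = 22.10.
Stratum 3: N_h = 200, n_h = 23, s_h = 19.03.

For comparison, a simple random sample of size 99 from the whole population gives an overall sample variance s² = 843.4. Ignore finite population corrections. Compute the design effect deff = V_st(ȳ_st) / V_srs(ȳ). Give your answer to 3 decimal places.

deff ≈ 0.937

V̂(ȳ_st) = Σ W_h² s_h²/n_h, with W_h = N_h/N and N = 810:
  stratum 1: (440/810)²·33.96²/62 = 5.48882
  stratum 2: (170/810)²·22.10²/14 = 1.53668
  stratum 3: (200/810)²·19.03²/23 = 0.95993
V_st = 7.98543
V_srs = s²/n = 843.4/99 = 8.51919
deff = V_st / V_srs = 7.98543/8.51919 = 0.9373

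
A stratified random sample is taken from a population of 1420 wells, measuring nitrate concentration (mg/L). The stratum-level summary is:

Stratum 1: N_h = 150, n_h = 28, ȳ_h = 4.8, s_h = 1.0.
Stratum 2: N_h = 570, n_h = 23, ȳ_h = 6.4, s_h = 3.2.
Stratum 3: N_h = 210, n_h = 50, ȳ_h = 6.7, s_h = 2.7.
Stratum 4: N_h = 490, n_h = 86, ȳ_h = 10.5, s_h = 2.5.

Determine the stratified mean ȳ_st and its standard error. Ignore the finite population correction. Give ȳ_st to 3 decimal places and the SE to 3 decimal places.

ȳ_st ≈ 7.690, SE ≈ 0.290

ȳ_st = Σ W_h ȳ_h = (150·4.8 + 570·6.4 + 210·6.7 + 490·10.5)/1420 = 7.69014
V̂(ȳ_st) = Σ W_h² s_h²/n_h, with W_h = N_h/N and N = 1420:
  stratum 1: (150/1420)²·1.0²/28 = 0.000398518
  stratum 2: (570/1420)²·3.2²/23 = 0.0717373
  stratum 3: (210/1420)²·2.7²/50 = 0.00318874
  stratum 4: (490/1420)²·2.5²/86 = 0.0086536
V̂(ȳ_st) = 0.0839782
SE(ȳ_st) = √0.0839782 = 0.28979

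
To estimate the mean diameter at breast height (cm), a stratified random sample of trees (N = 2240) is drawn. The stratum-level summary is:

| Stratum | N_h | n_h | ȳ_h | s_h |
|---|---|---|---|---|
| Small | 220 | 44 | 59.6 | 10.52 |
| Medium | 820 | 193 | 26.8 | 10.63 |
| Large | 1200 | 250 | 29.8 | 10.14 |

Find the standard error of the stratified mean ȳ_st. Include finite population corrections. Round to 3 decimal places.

SE(ȳ_st) ≈ 0.416

V̂(ȳ_st) = Σ W_h² (1 − n_h/N_h) s_h²/n_h, with W_h = N_h/N and N = 2240:
  stratum Small: (220/2240)²·(1 − 44/220)·10.52²/44 = 0.0194097
  stratum Medium: (820/2240)²·(1 − 193/820)·10.63²/193 = 0.0599922
  stratum Large: (1200/2240)²·(1 − 250/1200)·10.14²/250 = 0.0934426
V̂(ȳ_st) = 0.172844
SE(ȳ_st) = √0.172844 = 0.415746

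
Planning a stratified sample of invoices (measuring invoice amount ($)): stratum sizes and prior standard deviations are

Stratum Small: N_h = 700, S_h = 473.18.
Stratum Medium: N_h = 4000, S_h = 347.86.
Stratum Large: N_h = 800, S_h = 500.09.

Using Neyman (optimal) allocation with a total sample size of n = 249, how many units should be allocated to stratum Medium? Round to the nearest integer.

Neyman allocation: n_h = n · N_h S_h / Σ N_i S_i, with n = 249.
  stratum Small: N_h·S_h = 700·473.18 = 331226.00
  stratum Medium: N_h·S_h = 4000·347.86 = 1391440.00
  stratum Large: N_h·S_h = 800·500.09 = 400072.00
Σ N_h S_h = 2122738.00
n for stratum Medium = 249·1391440.00/2122738.00 = 163.218 → 163

163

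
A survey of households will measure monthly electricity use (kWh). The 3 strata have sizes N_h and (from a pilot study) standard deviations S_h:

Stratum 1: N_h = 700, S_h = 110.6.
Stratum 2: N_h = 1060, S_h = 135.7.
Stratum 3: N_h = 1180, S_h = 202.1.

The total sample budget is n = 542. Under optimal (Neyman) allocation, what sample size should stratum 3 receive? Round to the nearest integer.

Neyman allocation: n_h = n · N_h S_h / Σ N_i S_i, with n = 542.
  stratum 1: N_h·S_h = 700·110.6 = 77420.00
  stratum 2: N_h·S_h = 1060·135.7 = 143842.00
  stratum 3: N_h·S_h = 1180·202.1 = 238478.00
Σ N_h S_h = 459740.00
n for stratum 3 = 542·238478.00/459740.00 = 281.148 → 281

281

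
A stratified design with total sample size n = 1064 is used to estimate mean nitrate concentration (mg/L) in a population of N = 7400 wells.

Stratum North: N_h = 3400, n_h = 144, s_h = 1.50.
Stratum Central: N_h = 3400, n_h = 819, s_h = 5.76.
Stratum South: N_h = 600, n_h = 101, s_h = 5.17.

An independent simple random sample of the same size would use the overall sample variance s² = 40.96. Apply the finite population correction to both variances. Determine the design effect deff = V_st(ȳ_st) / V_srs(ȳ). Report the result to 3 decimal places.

V̂(ȳ_st) = Σ W_h² (1 − n_h/N_h) s_h²/n_h, with W_h = N_h/N and N = 7400:
  stratum North: (3400/7400)²·(1 − 144/3400)·1.50²/144 = 0.00315878
  stratum Central: (3400/7400)²·(1 − 819/3400)·5.76²/819 = 0.00649179
  stratum South: (600/7400)²·(1 − 101/600)·5.17²/101 = 0.00144693
V_st = 0.0110975
V_srs = (1 − 1064/7400)·40.96/1064 = 0.0329611
deff = V_st / V_srs = 0.0110975/0.0329611 = 0.3367

deff ≈ 0.337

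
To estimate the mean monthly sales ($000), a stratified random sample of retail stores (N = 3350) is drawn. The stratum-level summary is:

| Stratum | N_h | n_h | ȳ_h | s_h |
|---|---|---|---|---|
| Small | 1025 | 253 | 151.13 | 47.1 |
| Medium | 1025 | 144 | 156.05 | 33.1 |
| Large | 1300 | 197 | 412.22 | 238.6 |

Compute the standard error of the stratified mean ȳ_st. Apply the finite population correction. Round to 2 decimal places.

V̂(ȳ_st) = Σ W_h² (1 − n_h/N_h) s_h²/n_h, with W_h = N_h/N and N = 3350:
  stratum Small: (1025/3350)²·(1 − 253/1025)·47.1²/253 = 0.618262
  stratum Medium: (1025/3350)²·(1 − 144/1025)·33.1²/144 = 0.612215
  stratum Large: (1300/3350)²·(1 − 197/1300)·238.6²/197 = 36.9236
V̂(ȳ_st) = 38.1541
SE(ȳ_st) = √38.1541 = 6.1769

SE(ȳ_st) ≈ 6.18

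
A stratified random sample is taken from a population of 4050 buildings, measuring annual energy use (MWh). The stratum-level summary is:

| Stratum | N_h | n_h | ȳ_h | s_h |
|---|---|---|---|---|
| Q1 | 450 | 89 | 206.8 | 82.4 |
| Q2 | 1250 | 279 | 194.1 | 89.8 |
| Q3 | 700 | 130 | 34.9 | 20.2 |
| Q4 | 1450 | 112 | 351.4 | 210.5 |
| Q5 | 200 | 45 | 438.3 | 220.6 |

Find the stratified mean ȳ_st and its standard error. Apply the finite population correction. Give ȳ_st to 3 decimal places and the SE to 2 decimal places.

ȳ_st = Σ W_h ȳ_h = (450·206.8 + 1250·194.1 + 700·34.9 + 1450·351.4 + 200·438.3)/4050 = 236.37160
V̂(ȳ_st) = Σ W_h² (1 − n_h/N_h) s_h²/n_h, with W_h = N_h/N and N = 4050:
  stratum Q1: (450/4050)²·(1 − 89/450)·82.4²/89 = 0.755569
  stratum Q2: (1250/4050)²·(1 − 279/1250)·89.8²/279 = 2.13879
  stratum Q3: (700/4050)²·(1 − 130/700)·20.2²/130 = 0.0763523
  stratum Q4: (1450/4050)²·(1 − 112/1450)·210.5²/112 = 46.7951
  stratum Q5: (200/4050)²·(1 − 45/200)·220.6²/45 = 2.04386
V̂(ȳ_st) = 51.8096
SE(ȳ_st) = √51.8096 = 7.19789

ȳ_st ≈ 236.372, SE ≈ 7.20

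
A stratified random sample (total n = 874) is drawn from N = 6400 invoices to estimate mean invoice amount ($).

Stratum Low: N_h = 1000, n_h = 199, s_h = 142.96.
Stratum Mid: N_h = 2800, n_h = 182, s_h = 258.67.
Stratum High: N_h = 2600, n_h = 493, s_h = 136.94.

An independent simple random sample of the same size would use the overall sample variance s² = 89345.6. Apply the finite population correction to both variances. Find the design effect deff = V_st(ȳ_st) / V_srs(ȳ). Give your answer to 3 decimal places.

V̂(ȳ_st) = Σ W_h² (1 − n_h/N_h) s_h²/n_h, with W_h = N_h/N and N = 6400:
  stratum Low: (1000/6400)²·(1 − 199/1000)·142.96²/199 = 2.00839
  stratum Mid: (2800/6400)²·(1 − 182/2800)·258.67²/182 = 65.7943
  stratum High: (2600/6400)²·(1 − 493/2600)·136.94²/493 = 5.08735
V_st = 72.8901
V_srs = (1 − 874/6400)·89345.6/874 = 88.2658
deff = V_st / V_srs = 72.8901/88.2658 = 0.8258

deff ≈ 0.826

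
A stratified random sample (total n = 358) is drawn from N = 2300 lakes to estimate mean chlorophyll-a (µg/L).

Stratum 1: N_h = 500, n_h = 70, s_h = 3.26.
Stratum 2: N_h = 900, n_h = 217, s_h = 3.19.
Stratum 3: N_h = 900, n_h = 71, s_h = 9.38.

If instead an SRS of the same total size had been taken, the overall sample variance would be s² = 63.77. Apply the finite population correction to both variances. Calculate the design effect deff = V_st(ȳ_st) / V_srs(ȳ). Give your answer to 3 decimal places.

deff ≈ 1.239

V̂(ȳ_st) = Σ W_h² (1 − n_h/N_h) s_h²/n_h, with W_h = N_h/N and N = 2300:
  stratum 1: (500/2300)²·(1 − 70/500)·3.26²/70 = 0.00617049
  stratum 2: (900/2300)²·(1 − 217/900)·3.19²/217 = 0.00544916
  stratum 3: (900/2300)²·(1 − 71/900)·9.38²/71 = 0.174779
V_st = 0.186398
V_srs = (1 − 358/2300)·63.77/358 = 0.150402
deff = V_st / V_srs = 0.186398/0.150402 = 1.2393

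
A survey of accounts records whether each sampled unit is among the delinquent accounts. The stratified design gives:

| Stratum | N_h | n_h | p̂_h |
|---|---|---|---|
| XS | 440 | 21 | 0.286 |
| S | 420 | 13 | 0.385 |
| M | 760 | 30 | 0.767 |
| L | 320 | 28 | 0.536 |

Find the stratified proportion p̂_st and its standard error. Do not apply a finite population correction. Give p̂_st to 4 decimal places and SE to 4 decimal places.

N = 1940; stratum weights W_h = N_h/N.
p̂_st = Σ W_h p̂_h = (440·0.286 + 420·0.385 + 760·0.767 + 320·0.536)/1940 = 0.53710
V̂(p̂_st) = Σ W_h² p̂_h(1−p̂_h)/(n_h−1):
  stratum XS: (440/1940)²·0.286·0.714/20 = 0.000525214
  stratum S: (420/1940)²·0.385·0.615/12 = 0.000924804
  stratum M: (760/1940)²·0.767·0.233/29 = 0.000945751
  stratum L: (320/1940)²·0.536·0.464/27 = 0.00025062
V̂(p̂_st) = 0.00264639; SE = √V̂ = 0.0514431

p̂_st ≈ 0.5371, SE ≈ 0.0514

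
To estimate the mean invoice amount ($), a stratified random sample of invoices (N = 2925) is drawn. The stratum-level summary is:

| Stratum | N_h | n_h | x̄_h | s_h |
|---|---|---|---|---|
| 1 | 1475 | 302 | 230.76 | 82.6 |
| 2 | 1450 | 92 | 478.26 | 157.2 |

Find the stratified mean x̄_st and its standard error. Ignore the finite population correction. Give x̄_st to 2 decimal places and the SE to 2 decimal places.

x̄_st = Σ W_h x̄_h = (1475·230.76 + 1450·478.26)/2925 = 353.45231
V̂(x̄_st) = Σ W_h² s_h²/n_h, with W_h = N_h/N and N = 2925:
  stratum 1: (1475/2925)²·82.6²/302 = 5.74494
  stratum 2: (1450/2925)²·157.2²/92 = 66.0088
V̂(x̄_st) = 71.7537
SE(x̄_st) = √71.7537 = 8.47076

x̄_st ≈ 353.45, SE ≈ 8.47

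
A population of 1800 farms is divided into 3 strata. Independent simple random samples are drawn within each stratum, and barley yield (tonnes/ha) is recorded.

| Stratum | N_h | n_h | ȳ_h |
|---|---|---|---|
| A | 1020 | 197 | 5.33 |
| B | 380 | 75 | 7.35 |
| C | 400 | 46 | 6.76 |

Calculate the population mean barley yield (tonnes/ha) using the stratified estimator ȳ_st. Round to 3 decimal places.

ȳ_st ≈ 6.074

N = Σ N_h = 1800. Stratum weights W_h = N_h/N.
ȳ_st = (1020·5.33 + 380·7.35 + 400·6.76) / 1800 = 6.07422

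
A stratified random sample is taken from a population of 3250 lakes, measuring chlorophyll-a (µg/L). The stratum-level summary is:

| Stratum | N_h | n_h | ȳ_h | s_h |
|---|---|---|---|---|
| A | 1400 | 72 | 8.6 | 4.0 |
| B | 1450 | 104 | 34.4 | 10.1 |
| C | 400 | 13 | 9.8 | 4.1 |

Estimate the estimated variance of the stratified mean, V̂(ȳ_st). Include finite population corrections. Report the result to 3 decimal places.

V̂(ȳ_st) ≈ 0.239

V̂(ȳ_st) = Σ W_h² (1 − n_h/N_h) s_h²/n_h, with W_h = N_h/N and N = 3250:
  stratum A: (1400/3250)²·(1 − 72/1400)·4.0²/72 = 0.0391153
  stratum B: (1450/3250)²·(1 − 104/1450)·10.1²/104 = 0.181241
  stratum C: (400/3250)²·(1 − 13/400)·4.1²/13 = 0.0189508
V̂(ȳ_st) = 0.239307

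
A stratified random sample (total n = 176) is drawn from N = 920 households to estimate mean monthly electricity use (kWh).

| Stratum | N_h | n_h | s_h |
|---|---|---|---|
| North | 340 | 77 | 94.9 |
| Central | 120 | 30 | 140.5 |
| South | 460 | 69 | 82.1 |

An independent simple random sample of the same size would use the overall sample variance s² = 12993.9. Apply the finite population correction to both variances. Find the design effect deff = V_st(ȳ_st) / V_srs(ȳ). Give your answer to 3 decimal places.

V̂(ȳ_st) = Σ W_h² (1 − n_h/N_h) s_h²/n_h, with W_h = N_h/N and N = 920:
  stratum North: (340/920)²·(1 − 77/340)·94.9²/77 = 12.3566
  stratum Central: (120/920)²·(1 − 30/120)·140.5²/30 = 8.39614
  stratum South: (460/920)²·(1 − 69/460)·82.1²/69 = 20.7585
V_st = 41.5113
V_srs = (1 − 176/920)·12993.9/176 = 59.7052
deff = V_st / V_srs = 41.5113/59.7052 = 0.6953

deff ≈ 0.695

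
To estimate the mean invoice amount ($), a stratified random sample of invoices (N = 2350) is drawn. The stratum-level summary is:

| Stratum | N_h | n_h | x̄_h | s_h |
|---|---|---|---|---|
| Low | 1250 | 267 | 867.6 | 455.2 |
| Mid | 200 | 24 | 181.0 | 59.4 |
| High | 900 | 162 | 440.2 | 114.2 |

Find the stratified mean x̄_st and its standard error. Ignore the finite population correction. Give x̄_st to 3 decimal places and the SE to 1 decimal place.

x̄_st = Σ W_h x̄_h = (1250·867.6 + 200·181.0 + 900·440.2)/2350 = 645.48085
V̂(x̄_st) = Σ W_h² s_h²/n_h, with W_h = N_h/N and N = 2350:
  stratum Low: (1250/2350)²·455.2²/267 = 219.572
  stratum Mid: (200/2350)²·59.4²/24 = 1.06484
  stratum High: (900/2350)²·114.2²/162 = 11.8077
V̂(x̄_st) = 232.445
SE(x̄_st) = √232.445 = 15.2461

x̄_st ≈ 645.481, SE ≈ 15.2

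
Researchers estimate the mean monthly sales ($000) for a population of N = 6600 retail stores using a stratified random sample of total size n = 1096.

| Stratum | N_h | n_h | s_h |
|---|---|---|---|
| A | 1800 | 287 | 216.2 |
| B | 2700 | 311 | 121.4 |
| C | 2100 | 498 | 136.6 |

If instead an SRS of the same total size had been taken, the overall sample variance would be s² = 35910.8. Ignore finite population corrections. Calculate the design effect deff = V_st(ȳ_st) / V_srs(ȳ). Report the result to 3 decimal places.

V̂(ȳ_st) = Σ W_h² s_h²/n_h, with W_h = N_h/N and N = 6600:
  stratum A: (1800/6600)²·216.2²/287 = 12.114
  stratum B: (2700/6600)²·121.4²/311 = 7.93079
  stratum C: (2100/6600)²·136.6²/498 = 3.79335
V_st = 23.8381
V_srs = s²/n = 35910.8/1096 = 32.7653
deff = V_st / V_srs = 23.8381/32.7653 = 0.7275

deff ≈ 0.728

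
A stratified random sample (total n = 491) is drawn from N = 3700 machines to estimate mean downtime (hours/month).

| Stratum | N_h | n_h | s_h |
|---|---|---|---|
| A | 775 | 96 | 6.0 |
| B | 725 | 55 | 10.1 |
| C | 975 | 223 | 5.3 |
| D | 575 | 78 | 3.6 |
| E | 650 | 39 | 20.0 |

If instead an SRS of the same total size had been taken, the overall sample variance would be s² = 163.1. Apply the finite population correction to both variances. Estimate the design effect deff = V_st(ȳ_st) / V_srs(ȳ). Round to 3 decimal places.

V̂(ȳ_st) = Σ W_h² (1 − n_h/N_h) s_h²/n_h, with W_h = N_h/N and N = 3700:
  stratum A: (775/3700)²·(1 − 96/775)·6.0²/96 = 0.0144145
  stratum B: (725/3700)²·(1 − 55/725)·10.1²/55 = 0.0658096
  stratum C: (975/3700)²·(1 − 223/975)·5.3²/223 = 0.0067463
  stratum D: (575/3700)²·(1 − 78/575)·3.6²/78 = 0.00346842
  stratum E: (650/3700)²·(1 − 39/650)·20.0²/39 = 0.297541
V_st = 0.38798
V_srs = (1 − 491/3700)·163.1/491 = 0.288098
deff = V_st / V_srs = 0.38798/0.288098 = 1.3467

deff ≈ 1.347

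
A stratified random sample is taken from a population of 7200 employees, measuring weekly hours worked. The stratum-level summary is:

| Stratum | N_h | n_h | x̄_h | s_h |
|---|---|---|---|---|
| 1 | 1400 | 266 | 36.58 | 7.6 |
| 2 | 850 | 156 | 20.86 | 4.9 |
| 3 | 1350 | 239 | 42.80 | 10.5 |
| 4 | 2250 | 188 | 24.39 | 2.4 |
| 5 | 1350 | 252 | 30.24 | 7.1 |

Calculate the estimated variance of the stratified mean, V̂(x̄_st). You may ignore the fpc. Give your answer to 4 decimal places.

V̂(x̄_st) ≈ 0.0366

V̂(x̄_st) = Σ W_h² s_h²/n_h, with W_h = N_h/N and N = 7200:
  stratum 1: (1400/7200)²·7.6²/266 = 0.00820988
  stratum 2: (850/7200)²·4.9²/156 = 0.00214506
  stratum 3: (1350/7200)²·10.5²/239 = 0.0162175
  stratum 4: (2250/7200)²·2.4²/188 = 0.00299202
  stratum 5: (1350/7200)²·7.1²/252 = 0.00703265
V̂(x̄_st) = 0.0365971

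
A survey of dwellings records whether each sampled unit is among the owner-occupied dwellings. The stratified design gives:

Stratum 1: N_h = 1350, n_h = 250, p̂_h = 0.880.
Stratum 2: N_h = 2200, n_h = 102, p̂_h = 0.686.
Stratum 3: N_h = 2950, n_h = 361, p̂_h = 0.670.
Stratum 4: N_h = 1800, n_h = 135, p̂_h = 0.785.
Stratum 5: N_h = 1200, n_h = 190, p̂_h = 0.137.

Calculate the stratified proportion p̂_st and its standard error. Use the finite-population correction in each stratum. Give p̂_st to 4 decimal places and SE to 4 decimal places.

p̂_st ≈ 0.6580, SE ≈ 0.0148

N = 9500; stratum weights W_h = N_h/N.
p̂_st = Σ W_h p̂_h = (1350·0.880 + 2200·0.686 + 2950·0.670 + 1800·0.785 + 1200·0.137)/9500 = 0.65801
V̂(p̂_st) = Σ W_h² (1 − n_h/N_h) p̂_h(1−p̂_h)/(n_h−1):
  stratum 1: (1350/9500)²·(1 − 250/1350)·0.880·0.120/249 = 6.97821e-06
  stratum 2: (2200/9500)²·(1 − 102/2200)·0.686·0.314/101 = 0.000109072
  stratum 3: (2950/9500)²·(1 − 361/2950)·0.670·0.330/360 = 5.19748e-05
  stratum 4: (1800/9500)²·(1 − 135/1800)·0.785·0.215/134 = 4.18257e-05
  stratum 5: (1200/9500)²·(1 − 190/1200)·0.137·0.863/189 = 8.40088e-06
V̂(p̂_st) = 0.000218252; SE = √V̂ = 0.0147733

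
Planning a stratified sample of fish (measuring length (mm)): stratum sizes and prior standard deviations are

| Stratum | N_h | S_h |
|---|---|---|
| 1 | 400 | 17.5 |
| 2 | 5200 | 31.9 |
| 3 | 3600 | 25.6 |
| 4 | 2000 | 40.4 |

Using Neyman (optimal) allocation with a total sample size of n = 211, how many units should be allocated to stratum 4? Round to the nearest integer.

49

Neyman allocation: n_h = n · N_h S_h / Σ N_i S_i, with n = 211.
  stratum 1: N_h·S_h = 400·17.5 = 7000.00
  stratum 2: N_h·S_h = 5200·31.9 = 165880.00
  stratum 3: N_h·S_h = 3600·25.6 = 92160.00
  stratum 4: N_h·S_h = 2000·40.4 = 80800.00
Σ N_h S_h = 345840.00
n for stratum 4 = 211·80800.00/345840.00 = 49.297 → 49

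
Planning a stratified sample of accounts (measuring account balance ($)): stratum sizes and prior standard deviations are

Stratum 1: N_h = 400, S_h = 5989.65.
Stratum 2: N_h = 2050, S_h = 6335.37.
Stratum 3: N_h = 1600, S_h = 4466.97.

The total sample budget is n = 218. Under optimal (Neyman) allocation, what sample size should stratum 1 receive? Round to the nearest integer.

23

Neyman allocation: n_h = n · N_h S_h / Σ N_i S_i, with n = 218.
  stratum 1: N_h·S_h = 400·5989.65 = 2395860.00
  stratum 2: N_h·S_h = 2050·6335.37 = 12987508.50
  stratum 3: N_h·S_h = 1600·4466.97 = 7147152.00
Σ N_h S_h = 22530520.50
n for stratum 1 = 218·2395860.00/22530520.50 = 23.182 → 23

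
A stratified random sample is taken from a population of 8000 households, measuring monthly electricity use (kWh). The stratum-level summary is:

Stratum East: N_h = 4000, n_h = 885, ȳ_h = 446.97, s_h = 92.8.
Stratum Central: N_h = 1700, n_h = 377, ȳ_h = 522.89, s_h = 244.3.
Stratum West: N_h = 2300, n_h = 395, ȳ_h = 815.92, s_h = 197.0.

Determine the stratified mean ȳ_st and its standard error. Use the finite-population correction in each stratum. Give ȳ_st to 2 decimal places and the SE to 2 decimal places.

ȳ_st = Σ W_h ȳ_h = (4000·446.97 + 1700·522.89 + 2300·815.92)/8000 = 569.17612
V̂(ȳ_st) = Σ W_h² (1 − n_h/N_h) s_h²/n_h, with W_h = N_h/N and N = 8000:
  stratum East: (4000/8000)²·(1 − 885/4000)·92.8²/885 = 1.89448
  stratum Central: (1700/8000)²·(1 − 377/1700)·244.3²/377 = 5.56332
  stratum West: (2300/8000)²·(1 − 395/2300)·197.0²/395 = 6.72633
V̂(ȳ_st) = 14.1841
SE(ȳ_st) = √14.1841 = 3.76618

ȳ_st ≈ 569.18, SE ≈ 3.77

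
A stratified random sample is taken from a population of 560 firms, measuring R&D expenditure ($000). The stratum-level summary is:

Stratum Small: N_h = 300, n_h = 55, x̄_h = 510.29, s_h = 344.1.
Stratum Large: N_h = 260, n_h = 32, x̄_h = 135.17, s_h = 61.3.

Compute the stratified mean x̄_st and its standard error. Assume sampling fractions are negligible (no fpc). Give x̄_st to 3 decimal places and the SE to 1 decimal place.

x̄_st = Σ W_h x̄_h = (300·510.29 + 260·135.17)/560 = 336.12714
V̂(x̄_st) = Σ W_h² s_h²/n_h, with W_h = N_h/N and N = 560:
  stratum Small: (300/560)²·344.1²/55 = 617.836
  stratum Large: (260/560)²·61.3²/32 = 25.3129
V̂(x̄_st) = 643.149
SE(x̄_st) = √643.149 = 25.3604

x̄_st ≈ 336.127, SE ≈ 25.4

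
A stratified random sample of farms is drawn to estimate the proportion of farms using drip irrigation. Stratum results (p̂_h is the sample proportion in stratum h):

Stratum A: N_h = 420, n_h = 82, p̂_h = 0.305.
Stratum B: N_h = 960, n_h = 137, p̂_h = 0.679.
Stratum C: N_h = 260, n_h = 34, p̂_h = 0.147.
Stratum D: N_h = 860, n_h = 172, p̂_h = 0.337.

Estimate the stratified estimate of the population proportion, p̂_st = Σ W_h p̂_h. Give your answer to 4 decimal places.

p̂_st ≈ 0.4432

N = 2500; stratum weights W_h = N_h/N.
p̂_st = Σ W_h p̂_h = (420·0.305 + 960·0.679 + 260·0.147 + 860·0.337)/2500 = 0.44319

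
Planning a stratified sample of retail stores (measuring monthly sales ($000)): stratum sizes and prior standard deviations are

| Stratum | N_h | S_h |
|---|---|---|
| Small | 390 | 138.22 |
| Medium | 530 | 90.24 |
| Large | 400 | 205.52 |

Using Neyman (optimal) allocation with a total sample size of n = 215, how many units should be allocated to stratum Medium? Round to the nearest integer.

56

Neyman allocation: n_h = n · N_h S_h / Σ N_i S_i, with n = 215.
  stratum Small: N_h·S_h = 390·138.22 = 53905.80
  stratum Medium: N_h·S_h = 530·90.24 = 47827.20
  stratum Large: N_h·S_h = 400·205.52 = 82208.00
Σ N_h S_h = 183941.00
n for stratum Medium = 215·47827.20/183941.00 = 55.903 → 56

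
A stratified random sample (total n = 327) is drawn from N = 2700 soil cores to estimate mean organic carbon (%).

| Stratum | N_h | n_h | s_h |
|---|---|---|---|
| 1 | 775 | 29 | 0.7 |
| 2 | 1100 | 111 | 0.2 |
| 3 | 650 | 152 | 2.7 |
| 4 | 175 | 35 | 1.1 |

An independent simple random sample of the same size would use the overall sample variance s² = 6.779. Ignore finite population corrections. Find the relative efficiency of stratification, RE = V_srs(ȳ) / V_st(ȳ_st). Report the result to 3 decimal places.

V̂(ȳ_st) = Σ W_h² s_h²/n_h, with W_h = N_h/N and N = 2700:
  stratum 1: (775/2700)²·0.7²/29 = 0.00139211
  stratum 2: (1100/2700)²·0.2²/111 = 5.98129e-05
  stratum 3: (650/2700)²·2.7²/152 = 0.00277961
  stratum 4: (175/2700)²·1.1²/35 = 0.000145233
V_st = 0.00437676
V_srs = s²/n = 6.779/327 = 0.0207309
Relative efficiency = V_srs / V_st = 0.0207309/0.00437676 = 4.7366

RE ≈ 4.737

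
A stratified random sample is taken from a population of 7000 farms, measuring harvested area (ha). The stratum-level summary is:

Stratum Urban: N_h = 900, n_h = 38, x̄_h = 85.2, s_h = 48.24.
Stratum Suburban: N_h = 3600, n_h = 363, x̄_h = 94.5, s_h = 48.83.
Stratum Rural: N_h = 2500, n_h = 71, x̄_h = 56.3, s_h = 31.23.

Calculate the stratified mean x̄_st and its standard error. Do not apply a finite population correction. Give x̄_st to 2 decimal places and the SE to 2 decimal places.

x̄_st = Σ W_h x̄_h = (900·85.2 + 3600·94.5 + 2500·56.3)/7000 = 79.66143
V̂(x̄_st) = Σ W_h² s_h²/n_h, with W_h = N_h/N and N = 7000:
  stratum Urban: (900/7000)²·48.24²/38 = 1.01232
  stratum Suburban: (3600/7000)²·48.83²/363 = 1.7373
  stratum Rural: (2500/7000)²·31.23²/71 = 1.75214
V̂(x̄_st) = 4.50177
SE(x̄_st) = √4.50177 = 2.12174

x̄_st ≈ 79.66, SE ≈ 2.12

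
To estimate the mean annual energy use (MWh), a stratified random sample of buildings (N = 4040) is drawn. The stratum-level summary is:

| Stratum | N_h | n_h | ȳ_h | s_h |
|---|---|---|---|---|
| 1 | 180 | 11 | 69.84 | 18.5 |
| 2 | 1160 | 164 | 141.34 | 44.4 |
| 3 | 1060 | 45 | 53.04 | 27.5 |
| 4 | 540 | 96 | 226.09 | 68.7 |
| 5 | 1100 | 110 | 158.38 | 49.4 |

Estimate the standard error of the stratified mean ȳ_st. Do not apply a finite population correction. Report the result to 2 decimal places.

SE(ȳ_st) ≈ 2.18

V̂(ȳ_st) = Σ W_h² s_h²/n_h, with W_h = N_h/N and N = 4040:
  stratum 1: (180/4040)²·18.5²/11 = 0.0617637
  stratum 2: (1160/4040)²·44.4²/164 = 0.991004
  stratum 3: (1060/4040)²·27.5²/45 = 1.15692
  stratum 4: (540/4040)²·68.7²/96 = 0.878349
  stratum 5: (1100/4040)²·49.4²/110 = 1.64469
V̂(ȳ_st) = 4.73272
SE(ȳ_st) = √4.73272 = 2.17548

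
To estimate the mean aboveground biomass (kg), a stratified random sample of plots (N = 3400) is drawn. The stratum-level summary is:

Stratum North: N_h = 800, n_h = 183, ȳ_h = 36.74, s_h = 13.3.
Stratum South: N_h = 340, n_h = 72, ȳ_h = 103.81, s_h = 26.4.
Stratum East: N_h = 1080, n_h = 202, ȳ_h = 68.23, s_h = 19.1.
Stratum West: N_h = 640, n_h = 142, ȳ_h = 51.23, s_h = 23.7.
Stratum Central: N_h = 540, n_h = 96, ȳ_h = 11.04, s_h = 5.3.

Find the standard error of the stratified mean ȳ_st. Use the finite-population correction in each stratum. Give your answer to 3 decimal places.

V̂(ȳ_st) = Σ W_h² (1 − n_h/N_h) s_h²/n_h, with W_h = N_h/N and N = 3400:
  stratum North: (800/3400)²·(1 − 183/800)·13.3²/183 = 0.0412733
  stratum South: (340/3400)²·(1 − 72/340)·26.4²/72 = 0.0763012
  stratum East: (1080/3400)²·(1 − 202/1080)·19.1²/202 = 0.148141
  stratum West: (640/3400)²·(1 − 142/640)·23.7²/142 = 0.109059
  stratum Central: (540/3400)²·(1 − 96/540)·5.3²/96 = 0.00606875
V̂(ȳ_st) = 0.380843
SE(ȳ_st) = √0.380843 = 0.617125

SE(ȳ_st) ≈ 0.617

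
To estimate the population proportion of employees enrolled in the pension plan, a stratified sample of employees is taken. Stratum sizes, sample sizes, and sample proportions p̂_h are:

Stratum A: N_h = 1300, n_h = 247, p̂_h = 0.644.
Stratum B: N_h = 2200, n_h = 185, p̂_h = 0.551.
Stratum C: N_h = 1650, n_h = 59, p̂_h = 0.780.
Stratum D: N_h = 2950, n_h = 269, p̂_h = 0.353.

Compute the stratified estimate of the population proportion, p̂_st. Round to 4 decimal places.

p̂_st ≈ 0.5405

N = 8100; stratum weights W_h = N_h/N.
p̂_st = Σ W_h p̂_h = (1300·0.644 + 2200·0.551 + 1650·0.780 + 2950·0.353)/8100 = 0.54046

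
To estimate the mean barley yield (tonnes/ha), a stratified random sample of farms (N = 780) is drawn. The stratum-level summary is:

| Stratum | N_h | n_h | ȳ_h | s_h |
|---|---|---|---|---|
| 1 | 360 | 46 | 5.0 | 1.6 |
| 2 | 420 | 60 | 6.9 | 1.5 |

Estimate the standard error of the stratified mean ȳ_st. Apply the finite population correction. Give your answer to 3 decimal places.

V̂(ȳ_st) = Σ W_h² (1 − n_h/N_h) s_h²/n_h, with W_h = N_h/N and N = 780:
  stratum 1: (360/780)²·(1 − 46/360)·1.6²/46 = 0.0103401
  stratum 2: (420/780)²·(1 − 60/420)·1.5²/60 = 0.00931953
V̂(ȳ_st) = 0.0196596
SE(ȳ_st) = √0.0196596 = 0.140213

SE(ȳ_st) ≈ 0.140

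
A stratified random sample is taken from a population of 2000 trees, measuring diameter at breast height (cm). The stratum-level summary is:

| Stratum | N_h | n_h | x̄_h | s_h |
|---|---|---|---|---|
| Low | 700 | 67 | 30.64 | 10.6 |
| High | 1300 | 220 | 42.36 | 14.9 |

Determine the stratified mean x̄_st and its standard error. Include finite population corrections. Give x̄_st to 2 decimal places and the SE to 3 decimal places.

x̄_st ≈ 38.26, SE ≈ 0.735

x̄_st = Σ W_h x̄_h = (700·30.64 + 1300·42.36)/2000 = 38.25800
V̂(x̄_st) = Σ W_h² (1 − n_h/N_h) s_h²/n_h, with W_h = N_h/N and N = 2000:
  stratum Low: (700/2000)²·(1 − 67/700)·10.6²/67 = 0.185771
  stratum High: (1300/2000)²·(1 − 220/1300)·14.9²/220 = 0.354207
V̂(x̄_st) = 0.539978
SE(x̄_st) = √0.539978 = 0.734832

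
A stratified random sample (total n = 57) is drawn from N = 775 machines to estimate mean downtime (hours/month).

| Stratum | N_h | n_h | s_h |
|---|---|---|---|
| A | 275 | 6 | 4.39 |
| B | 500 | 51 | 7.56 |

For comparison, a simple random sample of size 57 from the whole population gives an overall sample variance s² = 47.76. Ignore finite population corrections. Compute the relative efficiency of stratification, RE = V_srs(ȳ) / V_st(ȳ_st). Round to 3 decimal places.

V̂(ȳ_st) = Σ W_h² s_h²/n_h, with W_h = N_h/N and N = 775:
  stratum A: (275/775)²·4.39²/6 = 0.404427
  stratum B: (500/775)²·7.56²/51 = 0.466455
V_st = 0.870882
V_srs = s²/n = 47.76/57 = 0.837895
Relative efficiency = V_srs / V_st = 0.837895/0.870882 = 0.9621

RE ≈ 0.962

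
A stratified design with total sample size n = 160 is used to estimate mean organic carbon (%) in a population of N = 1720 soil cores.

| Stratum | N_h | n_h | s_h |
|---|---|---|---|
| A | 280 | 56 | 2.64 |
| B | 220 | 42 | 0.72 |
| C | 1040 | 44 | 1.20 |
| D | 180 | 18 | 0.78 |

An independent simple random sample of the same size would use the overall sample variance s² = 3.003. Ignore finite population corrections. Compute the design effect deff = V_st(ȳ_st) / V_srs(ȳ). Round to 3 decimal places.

deff ≈ 0.844

V̂(ȳ_st) = Σ W_h² s_h²/n_h, with W_h = N_h/N and N = 1720:
  stratum A: (280/1720)²·2.64²/56 = 0.00329822
  stratum B: (220/1720)²·0.72²/42 = 0.000201932
  stratum C: (1040/1720)²·1.20²/44 = 0.0119652
  stratum D: (180/1720)²·0.78²/18 = 0.000370173
V_st = 0.0158355
V_srs = s²/n = 3.003/160 = 0.0187688
deff = V_st / V_srs = 0.0158355/0.0187688 = 0.8437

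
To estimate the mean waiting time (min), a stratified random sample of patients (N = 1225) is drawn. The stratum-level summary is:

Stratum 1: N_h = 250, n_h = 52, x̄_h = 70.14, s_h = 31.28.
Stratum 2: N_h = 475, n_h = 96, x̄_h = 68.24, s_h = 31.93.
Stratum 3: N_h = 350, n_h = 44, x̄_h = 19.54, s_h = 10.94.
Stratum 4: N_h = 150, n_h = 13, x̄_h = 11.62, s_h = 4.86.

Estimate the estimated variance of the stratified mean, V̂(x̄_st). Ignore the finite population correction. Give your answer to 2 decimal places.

V̂(x̄_st) ≈ 2.63

V̂(x̄_st) = Σ W_h² s_h²/n_h, with W_h = N_h/N and N = 1225:
  stratum 1: (250/1225)²·31.28²/52 = 0.783679
  stratum 2: (475/1225)²·31.93²/96 = 1.59677
  stratum 3: (350/1225)²·10.94²/44 = 0.222047
  stratum 4: (150/1225)²·4.86²/13 = 0.027242
V̂(x̄_st) = 2.62974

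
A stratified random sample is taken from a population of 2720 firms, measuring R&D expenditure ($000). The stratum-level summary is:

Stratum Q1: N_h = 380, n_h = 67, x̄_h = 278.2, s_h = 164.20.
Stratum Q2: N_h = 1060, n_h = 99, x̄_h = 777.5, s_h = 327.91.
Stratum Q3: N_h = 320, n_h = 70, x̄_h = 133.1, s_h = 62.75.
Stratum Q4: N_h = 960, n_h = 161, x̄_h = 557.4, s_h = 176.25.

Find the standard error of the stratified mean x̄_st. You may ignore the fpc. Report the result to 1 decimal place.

SE(x̄_st) ≈ 14.1

V̂(x̄_st) = Σ W_h² s_h²/n_h, with W_h = N_h/N and N = 2720:
  stratum Q1: (380/2720)²·164.20²/67 = 7.85418
  stratum Q2: (1060/2720)²·327.91²/99 = 164.948
  stratum Q3: (320/2720)²·62.75²/70 = 0.778559
  stratum Q4: (960/2720)²·176.25²/161 = 24.0346
V̂(x̄_st) = 197.616
SE(x̄_st) = √197.616 = 14.0576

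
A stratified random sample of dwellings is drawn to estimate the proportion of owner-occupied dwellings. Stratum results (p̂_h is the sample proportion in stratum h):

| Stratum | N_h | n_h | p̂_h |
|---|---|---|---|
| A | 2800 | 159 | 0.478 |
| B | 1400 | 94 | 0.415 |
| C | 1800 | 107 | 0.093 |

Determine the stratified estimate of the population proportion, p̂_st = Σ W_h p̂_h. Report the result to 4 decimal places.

N = 6000; stratum weights W_h = N_h/N.
p̂_st = Σ W_h p̂_h = (2800·0.478 + 1400·0.415 + 1800·0.093)/6000 = 0.34780

p̂_st ≈ 0.3478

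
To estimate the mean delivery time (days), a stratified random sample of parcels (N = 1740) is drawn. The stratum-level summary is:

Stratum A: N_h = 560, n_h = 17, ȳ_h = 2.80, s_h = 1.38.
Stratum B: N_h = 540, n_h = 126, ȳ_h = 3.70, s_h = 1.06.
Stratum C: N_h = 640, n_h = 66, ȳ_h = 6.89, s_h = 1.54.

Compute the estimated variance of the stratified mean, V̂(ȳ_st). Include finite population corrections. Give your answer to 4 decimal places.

V̂(ȳ_st) = Σ W_h² (1 − n_h/N_h) s_h²/n_h, with W_h = N_h/N and N = 1740:
  stratum A: (560/1740)²·(1 − 17/560)·1.38²/17 = 0.0112512
  stratum B: (540/1740)²·(1 − 126/540)·1.06²/126 = 0.000658471
  stratum C: (640/1740)²·(1 − 66/640)·1.54²/66 = 0.00436004
V̂(ȳ_st) = 0.0162697

V̂(ȳ_st) ≈ 0.0163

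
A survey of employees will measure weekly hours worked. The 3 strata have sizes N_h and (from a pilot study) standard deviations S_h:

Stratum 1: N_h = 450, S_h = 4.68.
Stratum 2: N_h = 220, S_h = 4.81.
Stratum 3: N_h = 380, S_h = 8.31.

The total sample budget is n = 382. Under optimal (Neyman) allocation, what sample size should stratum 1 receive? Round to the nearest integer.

127

Neyman allocation: n_h = n · N_h S_h / Σ N_i S_i, with n = 382.
  stratum 1: N_h·S_h = 450·4.68 = 2106.00
  stratum 2: N_h·S_h = 220·4.81 = 1058.20
  stratum 3: N_h·S_h = 380·8.31 = 3157.80
Σ N_h S_h = 6322.00
n for stratum 1 = 382·2106.00/6322.00 = 127.253 → 127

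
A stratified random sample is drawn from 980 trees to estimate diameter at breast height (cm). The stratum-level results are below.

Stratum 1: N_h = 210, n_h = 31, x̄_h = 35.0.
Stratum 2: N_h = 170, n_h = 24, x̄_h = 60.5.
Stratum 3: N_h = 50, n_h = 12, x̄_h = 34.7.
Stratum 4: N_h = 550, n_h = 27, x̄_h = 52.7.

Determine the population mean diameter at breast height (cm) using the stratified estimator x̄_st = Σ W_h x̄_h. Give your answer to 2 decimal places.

N = Σ N_h = 980. Stratum weights W_h = N_h/N.
x̄_st = (210·35.0 + 170·60.5 + 50·34.7 + 550·52.7) / 980 = 49.3418

x̄_st ≈ 49.34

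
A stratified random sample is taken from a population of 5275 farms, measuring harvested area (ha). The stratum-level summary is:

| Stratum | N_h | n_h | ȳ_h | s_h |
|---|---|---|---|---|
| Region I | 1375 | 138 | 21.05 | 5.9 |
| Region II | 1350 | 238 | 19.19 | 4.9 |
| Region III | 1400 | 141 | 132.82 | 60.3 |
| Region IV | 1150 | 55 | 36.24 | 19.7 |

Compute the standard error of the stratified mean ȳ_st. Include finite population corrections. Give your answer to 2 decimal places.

V̂(ȳ_st) = Σ W_h² (1 − n_h/N_h) s_h²/n_h, with W_h = N_h/N and N = 5275:
  stratum Region I: (1375/5275)²·(1 − 138/1375)·5.9²/138 = 0.0154189
  stratum Region II: (1350/5275)²·(1 − 238/1350)·4.9²/238 = 0.00544263
  stratum Region III: (1400/5275)²·(1 − 141/1400)·60.3²/141 = 1.63352
  stratum Region IV: (1150/5275)²·(1 − 55/1150)·19.7²/55 = 0.319328
V̂(ȳ_st) = 1.97371
SE(ȳ_st) = √1.97371 = 1.40489

SE(ȳ_st) ≈ 1.40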